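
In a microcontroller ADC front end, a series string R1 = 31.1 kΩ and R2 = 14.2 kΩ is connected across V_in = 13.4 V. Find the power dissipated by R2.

P ≈ 1.24 mW

ΣR = 45.30 kΩ → I = 13.4/45.30 = 0.2958 mA.
V(R2) = I·R = 4.200 V; P = V·I = 4.200 × 0.2958 = 1.243 mW.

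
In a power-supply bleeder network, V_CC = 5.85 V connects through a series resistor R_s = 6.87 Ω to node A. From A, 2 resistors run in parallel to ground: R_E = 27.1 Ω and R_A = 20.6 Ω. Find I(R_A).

Equivalent of the parallel group: R_p = 11.70 Ω.
V_A = 5.85 × 11.70/18.57 = 3.686 V.
Branch current I = V_A/R_A = 3.686/20.6 = 0.1789 A.

I ≈ 0.179 A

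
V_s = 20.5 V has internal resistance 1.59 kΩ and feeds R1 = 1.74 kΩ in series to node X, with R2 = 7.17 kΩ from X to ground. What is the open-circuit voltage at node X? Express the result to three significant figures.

V_th ≈ 14.0 V

R1' = 1.59 + 1.74 = 3.330 kΩ (source resistance + R1).
V_th is the unloaded tap voltage: V_s · R2/(R1'+R2) = 20.5 × 0.6829 = 14.00 V.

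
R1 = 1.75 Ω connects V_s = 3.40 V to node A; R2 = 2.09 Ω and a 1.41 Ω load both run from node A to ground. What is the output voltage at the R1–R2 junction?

V_out ≈ 1.10 V

The load sits in parallel with R2, giving an effective lower resistance R2' = R2·R_L/(R2+R_L) = 0.8420 Ω.
Voltage divider with the loaded lower leg: V_out = 3.40 × 0.8420/(1.75 + 0.8420) = 3.40 × 0.3248 = 1.104 V.
(Unloaded it would be 1.85 V; the load pulls it down.)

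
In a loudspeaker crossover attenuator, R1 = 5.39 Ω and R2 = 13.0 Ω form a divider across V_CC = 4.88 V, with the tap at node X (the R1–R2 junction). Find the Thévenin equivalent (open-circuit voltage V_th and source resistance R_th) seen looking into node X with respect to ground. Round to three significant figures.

Open-circuit (no load on X): V_th = V_CC · R2/(R1 + R2) = 4.88 × 13.0/(5.390 + 13.0) = 3.450 V.
With V_CC suppressed (replaced by a short), R_th = R1 ‖ R2 = (5.390 × 13.0)/(5.390 + 13.0) = 3.810 Ω.

V_th ≈ 3.45 V, R_th ≈ 3.81 Ω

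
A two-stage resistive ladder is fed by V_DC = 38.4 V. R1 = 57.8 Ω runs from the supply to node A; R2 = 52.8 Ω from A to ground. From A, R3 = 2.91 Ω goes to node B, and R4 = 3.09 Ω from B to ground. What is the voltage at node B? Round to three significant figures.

Looking into the second stage from A: R3 + R4 = 6.000 Ω appears in parallel with R2.
R2 ‖ (R3+R4) = 5.388 Ω.
So V_A = 38.4 × 0.08527 = 3.274 V.
Stage 2 is unloaded, so V_B = V_A · R4/(R3+R4) = 3.274 × 3.09/6.000 = 1.686 V.

V_B ≈ 1.69 V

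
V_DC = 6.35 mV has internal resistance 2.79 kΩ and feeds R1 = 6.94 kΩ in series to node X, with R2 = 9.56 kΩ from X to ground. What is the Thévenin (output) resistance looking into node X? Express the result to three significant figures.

R1' = 2.79 + 6.94 = 9.730 kΩ (source resistance + R1).
Zeroing V_DC shorts the top of R1' to ground, so R_th = R1' ‖ R2 = 4.822 kΩ.

R_th ≈ 4.82 kΩ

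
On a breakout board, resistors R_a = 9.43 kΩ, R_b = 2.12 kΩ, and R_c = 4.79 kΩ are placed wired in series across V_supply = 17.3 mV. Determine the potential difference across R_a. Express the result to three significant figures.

Total series resistance ΣR = 9.43 + 2.12 + 4.79 = 16.34 kΩ.
By the voltage-divider rule, V = 17.3 × 9.430/16.34 = 9.984 mV.

V ≈ 9.98 mV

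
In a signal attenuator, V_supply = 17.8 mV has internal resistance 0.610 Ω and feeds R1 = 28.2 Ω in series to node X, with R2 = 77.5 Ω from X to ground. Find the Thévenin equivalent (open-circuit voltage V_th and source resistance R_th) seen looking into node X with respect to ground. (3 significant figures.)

R1' = 0.610 + 28.2 = 28.81 Ω (source resistance + R1).
V_th is the unloaded tap voltage: V_supply · R2/(R1'+R2) = 17.8 × 0.7290 = 12.98 mV.
Looking into X with the source shorted: R_th = R1'·R2/(R1'+R2) = 28.81 × 77.5/106.3 = 21.00 Ω.

V_th ≈ 13.0 mV, R_th ≈ 21.0 Ω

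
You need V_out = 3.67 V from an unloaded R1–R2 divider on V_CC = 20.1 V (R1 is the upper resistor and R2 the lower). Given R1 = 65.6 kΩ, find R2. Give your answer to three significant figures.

V_out/V_CC = R2/(R1+R2) = 0.1826.
Rearranging, R2 = R1·k/(1−k) = 65.6 × 0.2234 = 14.65 kΩ.

R2 ≈ 14.7 kΩ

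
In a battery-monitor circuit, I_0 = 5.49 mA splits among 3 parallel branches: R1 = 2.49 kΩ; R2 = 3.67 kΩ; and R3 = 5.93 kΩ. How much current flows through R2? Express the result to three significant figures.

I ≈ 1.78 mA

ΣG = 1/2.49 + 1/3.67 + 1/5.93 = 0.8427.
By the current-divider rule, I = I_0 · G_k/ΣG = 5.49 × 0.3233 = 1.775 mA.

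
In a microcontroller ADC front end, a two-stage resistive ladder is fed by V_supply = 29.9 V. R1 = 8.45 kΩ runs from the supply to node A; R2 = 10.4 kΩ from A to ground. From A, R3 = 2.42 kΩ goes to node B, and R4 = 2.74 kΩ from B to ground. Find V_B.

The second stage (R3 + R4 = 5.160 kΩ) loads node A in parallel with R2.
Effective lower resistance at A: R2 ‖ 5.160 = 3.449 kΩ.
First divider: V_A = V_supply · 3.449/(8.45 + 3.449) = 8.666 V.
Stage 2 is unloaded, so V_B = V_A · R4/(R3+R4) = 8.666 × 2.74/5.160 = 4.602 V.

V_B ≈ 4.60 V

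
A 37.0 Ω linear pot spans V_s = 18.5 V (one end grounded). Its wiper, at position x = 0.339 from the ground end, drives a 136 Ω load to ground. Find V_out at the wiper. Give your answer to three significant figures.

Lower segment x·R_p = 12.54 Ω; upper segment (1−x)·R_p = 24.46 Ω.
R_L loads the lower segment: effective lower R = 11.48 Ω.
Loaded-divider output: V_out = 18.5 × 0.3195 = 5.911 V.

V_out ≈ 5.91 V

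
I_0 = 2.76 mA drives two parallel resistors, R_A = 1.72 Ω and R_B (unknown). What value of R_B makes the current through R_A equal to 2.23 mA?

R_B ≈ 7.24 Ω

In a two-way split, I_A/I_0 = R_B/(R_A + R_B).
With f = 0.8080, R_B = R_A · f/(1−f) = 1.72 × 4.208 = 7.237 Ω.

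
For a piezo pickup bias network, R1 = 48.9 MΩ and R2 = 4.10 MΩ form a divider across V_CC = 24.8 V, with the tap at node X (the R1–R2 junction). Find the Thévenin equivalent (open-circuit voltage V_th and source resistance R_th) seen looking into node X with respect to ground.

V_th ≈ 1.92 V, R_th ≈ 3.78 MΩ

With X open, the divider is unloaded: V_th = 24.8 × 4.10/53.00 = 1.918 V.
Zeroing V_CC shorts the top of R1 to ground, so R_th = R1 ‖ R2 = 3.783 MΩ.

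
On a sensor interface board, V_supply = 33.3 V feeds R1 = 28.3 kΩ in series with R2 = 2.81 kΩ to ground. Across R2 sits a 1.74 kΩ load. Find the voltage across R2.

V_out ≈ 1.22 V

The load sits in parallel with R2, giving an effective lower resistance R2' = R2·R_L/(R2+R_L) = 1.075 kΩ.
Then V_out = V_supply · R2'/(R1 + R2') = 33.3 × 1.075/29.37 = 1.218 V.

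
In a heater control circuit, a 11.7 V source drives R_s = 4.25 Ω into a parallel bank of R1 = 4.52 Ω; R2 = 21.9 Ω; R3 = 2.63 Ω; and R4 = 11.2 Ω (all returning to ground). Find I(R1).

I ≈ 0.627 A

Combine the parallel branches: R_p = (1/4.52 + 1/21.9 + 1/2.63 + 1/11.2)⁻¹ = 1.358 Ω.
V_A by voltage divider: V_A = 11.7 × 1.358/(4.25 + 1.358) = 2.833 V.
Branch current I = V_A/R1 = 2.833/4.52 = 0.6268 A.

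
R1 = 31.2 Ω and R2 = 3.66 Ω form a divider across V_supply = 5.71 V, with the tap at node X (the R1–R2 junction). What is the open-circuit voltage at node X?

With X open, the divider is unloaded: V_th = 5.71 × 3.66/34.86 = 0.5995 V.

V_th ≈ 0.600 V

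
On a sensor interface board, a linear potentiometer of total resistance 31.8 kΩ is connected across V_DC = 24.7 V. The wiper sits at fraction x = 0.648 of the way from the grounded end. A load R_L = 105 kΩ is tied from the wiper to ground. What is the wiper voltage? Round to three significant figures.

V_out ≈ 15.0 V

The pot divides into 11.19 kΩ above the wiper and 20.61 kΩ below.
R_L loads the lower segment: effective lower R = 17.23 kΩ.
Then V_out = V_DC · 17.23/(11.19 + 17.23) = 14.97 V.
(Unloaded: V_out = x·V_DC = 16.0 V.)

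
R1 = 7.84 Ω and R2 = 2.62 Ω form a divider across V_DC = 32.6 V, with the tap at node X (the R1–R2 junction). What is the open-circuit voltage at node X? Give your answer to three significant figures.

Open-circuit (no load on X): V_th = V_DC · R2/(R1 + R2) = 32.6 × 2.62/(7.840 + 2.62) = 8.166 V.

V_th ≈ 8.17 V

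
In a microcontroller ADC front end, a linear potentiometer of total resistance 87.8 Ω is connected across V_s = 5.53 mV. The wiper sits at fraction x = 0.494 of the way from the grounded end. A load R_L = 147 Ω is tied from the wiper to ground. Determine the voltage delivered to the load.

V_out ≈ 2.38 mV

The pot divides into 44.43 Ω above the wiper and 43.37 Ω below.
R_L loads the lower segment: effective lower R = 33.49 Ω.
Loaded-divider output: V_out = 5.53 × 0.4298 = 2.377 mV.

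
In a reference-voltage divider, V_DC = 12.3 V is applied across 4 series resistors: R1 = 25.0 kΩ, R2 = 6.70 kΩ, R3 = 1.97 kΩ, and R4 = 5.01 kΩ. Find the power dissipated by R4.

P ≈ 0.507 mW

ΣR = 38.68 kΩ → I = 12.3/38.68 = 0.3180 mA.
P(R4) = I²·R4 = (0.3180)² × 5.01 = 0.5066 mW.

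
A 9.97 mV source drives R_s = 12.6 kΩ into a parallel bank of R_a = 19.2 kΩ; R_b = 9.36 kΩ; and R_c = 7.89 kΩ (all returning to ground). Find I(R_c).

I ≈ 0.275 µA

Combine the parallel branches: R_p = (1/19.2 + 1/9.36 + 1/7.89)⁻¹ = 3.501 kΩ.
V_A by voltage divider: V_A = 9.97 × 3.501/(12.6 + 3.501) = 2.168 mV.
Branch current I = V_A/R_c = 2.168/7.89 = 0.2747 µA.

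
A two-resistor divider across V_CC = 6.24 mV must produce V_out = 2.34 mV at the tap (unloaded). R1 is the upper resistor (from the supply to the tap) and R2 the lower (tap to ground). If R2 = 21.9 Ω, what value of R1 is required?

The divider ratio is R2/(R1+R2) = 2.34/6.24 = 0.3750.
R1 = R2·(1/k − 1) = 21.9 × 1.667 = 36.50 Ω.

R1 ≈ 36.5 Ω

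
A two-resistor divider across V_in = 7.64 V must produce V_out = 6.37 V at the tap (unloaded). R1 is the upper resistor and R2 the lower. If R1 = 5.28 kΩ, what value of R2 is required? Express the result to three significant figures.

R2 ≈ 26.5 kΩ

Required fraction k = V_out/V_in = 0.8338.
R2 = R1 · 0.8338/(1 − 0.8338) = 26.48 kΩ.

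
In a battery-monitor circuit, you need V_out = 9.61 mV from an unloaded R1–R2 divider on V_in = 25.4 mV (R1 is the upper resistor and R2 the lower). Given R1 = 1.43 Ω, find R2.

R2 ≈ 0.870 Ω

V_out/V_in = R2/(R1+R2) = 0.3783.
R2 = R1 · 0.3783/(1 − 0.3783) = 0.8703 Ω.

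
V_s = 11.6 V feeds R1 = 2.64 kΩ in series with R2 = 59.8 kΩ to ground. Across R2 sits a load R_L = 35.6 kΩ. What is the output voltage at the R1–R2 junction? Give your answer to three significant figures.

V_out ≈ 10.4 V

The load sits in parallel with R2, giving an effective lower resistance R2' = R2·R_L/(R2+R_L) = 22.32 kΩ.
Then V_out = V_s · R2'/(R1 + R2') = 11.6 × 22.32/24.96 = 10.37 V.
(Unloaded it would be 11.1 V; the load pulls it down.)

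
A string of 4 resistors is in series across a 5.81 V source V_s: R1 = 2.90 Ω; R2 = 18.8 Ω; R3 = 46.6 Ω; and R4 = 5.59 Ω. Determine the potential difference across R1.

V ≈ 0.228 V

ΣR = 2.90 + 18.8 + 46.6 + 5.59 = 73.89 Ω.
By the voltage-divider rule, V = 5.81 × 2.900/73.89 = 0.2280 V.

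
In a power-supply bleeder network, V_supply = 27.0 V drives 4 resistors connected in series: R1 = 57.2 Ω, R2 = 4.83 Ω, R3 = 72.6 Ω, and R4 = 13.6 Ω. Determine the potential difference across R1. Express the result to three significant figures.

V ≈ 10.4 V

Total series resistance ΣR = 57.2 + 4.83 + 72.6 + 13.6 = 148.2 Ω.
By the voltage-divider rule, V = 27.0 × 57.20/148.2 = 10.42 V.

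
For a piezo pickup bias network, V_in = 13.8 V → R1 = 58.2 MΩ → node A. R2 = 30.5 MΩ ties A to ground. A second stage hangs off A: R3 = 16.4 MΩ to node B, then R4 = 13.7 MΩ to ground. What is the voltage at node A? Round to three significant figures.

V_A ≈ 2.85 V

Looking into the second stage from A: R3 + R4 = 30.10 MΩ appears in parallel with R2.
R2 ‖ (R3+R4) = 15.15 MΩ.
First divider: V_A = V_in · 15.15/(58.2 + 15.15) = 2.850 V.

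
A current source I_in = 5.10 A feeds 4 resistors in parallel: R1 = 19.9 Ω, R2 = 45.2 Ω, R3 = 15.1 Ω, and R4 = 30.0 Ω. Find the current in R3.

I ≈ 1.96 A

Conductances: ΣG = 1/19.9 + 1/45.2 + 1/15.1 + 1/30.0 = 0.1719 (1/Ω).
R3 takes the fraction G_k/ΣG = 0.06623/0.1719 = 0.3852, so I = 5.10 × 0.3852 = 1.964 A.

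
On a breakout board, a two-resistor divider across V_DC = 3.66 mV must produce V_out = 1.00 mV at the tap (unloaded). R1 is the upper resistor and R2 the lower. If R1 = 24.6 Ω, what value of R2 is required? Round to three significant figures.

R2 ≈ 9.25 Ω

Required fraction k = V_out/V_DC = 0.2732.
R2 = R1 · 0.2732/(1 − 0.2732) = 9.248 Ω.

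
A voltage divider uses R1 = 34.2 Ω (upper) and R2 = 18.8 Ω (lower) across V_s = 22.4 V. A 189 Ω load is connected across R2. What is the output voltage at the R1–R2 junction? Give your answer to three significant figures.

R2 ‖ R_L = (18.8 × 189)/(18.8 + 189) = 17.10 Ω.
Now apply the divider: V_out = 22.4 × 0.3333 = 7.466 V.

V_out ≈ 7.47 V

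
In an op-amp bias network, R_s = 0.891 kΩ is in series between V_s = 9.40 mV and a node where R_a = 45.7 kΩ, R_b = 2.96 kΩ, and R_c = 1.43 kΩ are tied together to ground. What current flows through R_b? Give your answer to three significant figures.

Equivalent of the parallel group: R_p = 0.9443 kΩ.
Node voltage V_A = V_s · R_p/(R_s + R_p) = 9.40 × 0.5145 = 4.836 mV.
I(R_b) = V_A / R_b = 4.836/2.96 = 1.634 µA.

I ≈ 1.63 µA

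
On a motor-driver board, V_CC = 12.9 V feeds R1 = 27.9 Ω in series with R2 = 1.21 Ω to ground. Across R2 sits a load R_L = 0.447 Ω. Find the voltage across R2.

V_out ≈ 0.149 V

The load sits in parallel with R2, giving an effective lower resistance R2' = R2·R_L/(R2+R_L) = 0.3264 Ω.
Voltage divider with the loaded lower leg: V_out = 12.9 × 0.3264/(27.9 + 0.3264) = 12.9 × 0.01156 = 0.1492 V.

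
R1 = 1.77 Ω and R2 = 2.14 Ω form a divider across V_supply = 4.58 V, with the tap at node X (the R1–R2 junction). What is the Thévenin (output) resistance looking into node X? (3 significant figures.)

R_th ≈ 0.969 Ω

With V_supply suppressed (replaced by a short), R_th = R1 ‖ R2 = (1.770 × 2.14)/(1.770 + 2.14) = 0.9687 Ω.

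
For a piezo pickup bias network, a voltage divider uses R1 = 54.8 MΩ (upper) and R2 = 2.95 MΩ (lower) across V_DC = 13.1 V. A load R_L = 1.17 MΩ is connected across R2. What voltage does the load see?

First combine the lower leg with the load: R2 ‖ R_L = 0.8377 MΩ.
Then V_out = V_DC · R2'/(R1 + R2') = 13.1 × 0.8377/55.64 = 0.1972 V.

V_out ≈ 0.197 V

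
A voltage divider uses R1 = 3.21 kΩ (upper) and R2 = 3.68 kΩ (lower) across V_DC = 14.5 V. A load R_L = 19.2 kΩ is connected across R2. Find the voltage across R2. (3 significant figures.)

V_out ≈ 7.11 V

First combine the lower leg with the load: R2 ‖ R_L = 3.088 kΩ.
Now apply the divider: V_out = 14.5 × 0.4903 = 7.110 V.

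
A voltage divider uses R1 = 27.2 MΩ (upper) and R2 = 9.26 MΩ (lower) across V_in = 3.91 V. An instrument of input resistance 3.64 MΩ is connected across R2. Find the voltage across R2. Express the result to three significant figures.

V_out ≈ 0.343 V

The load sits in parallel with R2, giving an effective lower resistance R2' = R2·R_L/(R2+R_L) = 2.613 MΩ.
Then V_out = V_in · R2'/(R1 + R2') = 3.91 × 2.613/29.81 = 0.3427 V.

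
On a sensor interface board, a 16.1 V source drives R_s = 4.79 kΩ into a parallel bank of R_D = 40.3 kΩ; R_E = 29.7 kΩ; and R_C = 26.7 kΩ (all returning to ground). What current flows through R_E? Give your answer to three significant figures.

I ≈ 0.371 mA

Equivalent of the parallel group: R_p = 10.42 kΩ.
Node voltage V_A = V_in · R_p/(R_s + R_p) = 16.1 × 0.6851 = 11.03 V.
Branch current I = V_A/R_E = 11.03/29.7 = 0.3714 mA.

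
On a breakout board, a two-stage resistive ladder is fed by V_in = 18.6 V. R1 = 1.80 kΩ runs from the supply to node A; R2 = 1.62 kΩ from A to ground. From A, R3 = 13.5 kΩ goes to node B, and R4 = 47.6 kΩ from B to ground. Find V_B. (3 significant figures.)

V_B ≈ 6.77 V

The second stage (R3 + R4 = 61.10 kΩ) loads node A in parallel with R2.
Effective lower resistance at A: R2 ‖ 61.10 = 1.578 kΩ.
V_A = 18.6 × 1.578/(1.80 + 1.578) = 8.689 V.
V_B = V_A × 0.7791 = 6.769 V.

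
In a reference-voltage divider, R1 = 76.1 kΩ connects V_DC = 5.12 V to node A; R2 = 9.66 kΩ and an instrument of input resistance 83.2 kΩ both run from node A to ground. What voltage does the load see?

The load sits in parallel with R2, giving an effective lower resistance R2' = R2·R_L/(R2+R_L) = 8.655 kΩ.
Then V_out = V_DC · R2'/(R1 + R2') = 5.12 × 8.655/84.76 = 0.5228 V.

V_out ≈ 0.523 V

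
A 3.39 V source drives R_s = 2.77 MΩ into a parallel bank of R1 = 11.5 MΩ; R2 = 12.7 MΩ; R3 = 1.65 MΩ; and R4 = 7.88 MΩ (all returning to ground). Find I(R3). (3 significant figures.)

I ≈ 0.589 µA

Parallel bank: R_p = 1/(1/11.5 + 1/12.7 + 1/1.65 + 1/7.88) = 1.113 MΩ.
V_A by voltage divider: V_A = 3.39 × 1.113/(2.77 + 1.113) = 0.9715 V.
I(R3) = V_A / R3 = 0.9715/1.65 = 0.5888 µA.
(Equivalently: I_total = 0.8731 µA, then current-divider fraction G_k/ΣG = 0.6744.)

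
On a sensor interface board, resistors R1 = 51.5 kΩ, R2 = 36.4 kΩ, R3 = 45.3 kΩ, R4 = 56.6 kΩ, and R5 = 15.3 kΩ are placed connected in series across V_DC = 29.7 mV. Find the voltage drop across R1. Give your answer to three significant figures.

ΣR = 51.5 + 36.4 + 45.3 + 56.6 + 15.3 = 205.1 kΩ.
V = V_DC · R/ΣR = 29.7 × 0.2511 = 7.458 mV.

V ≈ 7.46 mV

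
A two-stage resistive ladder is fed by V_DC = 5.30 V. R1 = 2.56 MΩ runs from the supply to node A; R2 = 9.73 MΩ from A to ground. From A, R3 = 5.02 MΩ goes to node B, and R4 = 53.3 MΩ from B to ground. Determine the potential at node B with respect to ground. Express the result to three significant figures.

Looking into the second stage from A: R3 + R4 = 58.32 MΩ appears in parallel with R2.
Effective lower resistance at A: R2 ‖ 58.32 = 8.339 MΩ.
So V_A = 5.30 × 0.7651 = 4.055 V.
Then the unloaded second divider: V_B = V_A × R4/(R3+R4) = 4.055 × 0.9139 = 3.706 V.

V_B ≈ 3.71 V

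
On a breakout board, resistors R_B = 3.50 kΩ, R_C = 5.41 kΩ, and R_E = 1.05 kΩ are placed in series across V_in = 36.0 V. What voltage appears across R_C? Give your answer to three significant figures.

V ≈ 19.6 V

Series total: ΣR = 3.50 + 5.41 + 1.05 = 9.960 kΩ.
By the voltage-divider rule, V = 36.0 × 5.410/9.960 = 19.55 V.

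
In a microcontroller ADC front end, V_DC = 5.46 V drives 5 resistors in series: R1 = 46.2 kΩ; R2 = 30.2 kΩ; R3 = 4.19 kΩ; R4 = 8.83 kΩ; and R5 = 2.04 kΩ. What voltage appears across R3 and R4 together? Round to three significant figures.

Total series resistance ΣR = 46.2 + 30.2 + 4.19 + 8.83 + 2.04 = 91.46 kΩ.
R_{R3..R4} = 4.19 + 8.83 = 13.02 kΩ.
Voltage divider: V = V_DC · (13.02 / 91.46) = 5.46 × 0.1424 = 0.7773 V.

V ≈ 0.777 V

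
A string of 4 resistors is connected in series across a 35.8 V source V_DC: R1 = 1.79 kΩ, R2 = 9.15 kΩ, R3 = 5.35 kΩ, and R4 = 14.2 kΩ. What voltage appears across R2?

V ≈ 10.7 V

Series total: ΣR = 1.79 + 9.15 + 5.35 + 14.2 = 30.49 kΩ.
Voltage divider: V = V_DC · (9.150 / 30.49) = 35.8 × 0.3001 = 10.74 V.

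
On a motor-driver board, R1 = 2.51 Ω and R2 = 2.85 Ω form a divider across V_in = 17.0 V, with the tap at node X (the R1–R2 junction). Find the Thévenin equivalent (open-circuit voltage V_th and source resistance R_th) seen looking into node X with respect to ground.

V_th ≈ 9.04 V, R_th ≈ 1.33 Ω

With X open, the divider is unloaded: V_th = 17.0 × 2.85/5.360 = 9.039 V.
With V_in suppressed (replaced by a short), R_th = R1 ‖ R2 = (2.510 × 2.85)/(2.510 + 2.85) = 1.335 Ω.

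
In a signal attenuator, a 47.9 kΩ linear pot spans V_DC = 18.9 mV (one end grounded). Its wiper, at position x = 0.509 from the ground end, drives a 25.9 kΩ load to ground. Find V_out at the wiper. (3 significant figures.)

Split the track: R_lower = x·R_p = 24.38 kΩ, R_upper = (1−x)·R_p = 23.52 kΩ.
Lower segment in parallel with the load: 24.38 ‖ 25.9 = 12.56 kΩ.
V_out = 18.9 × 12.56/(23.52 + 12.56) = 6.579 mV.

V_out ≈ 6.58 mV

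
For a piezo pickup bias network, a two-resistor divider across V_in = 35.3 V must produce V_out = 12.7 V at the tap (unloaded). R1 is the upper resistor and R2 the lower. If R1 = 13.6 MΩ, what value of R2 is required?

R2 ≈ 7.64 MΩ

V_out/V_in = R2/(R1+R2) = 0.3598.
So R2 = R1 · V_out/(V_in − V_out) = 13.6 × 12.7/(35.3 − 12.7) = 13.6 × 0.5619 = 7.642 MΩ.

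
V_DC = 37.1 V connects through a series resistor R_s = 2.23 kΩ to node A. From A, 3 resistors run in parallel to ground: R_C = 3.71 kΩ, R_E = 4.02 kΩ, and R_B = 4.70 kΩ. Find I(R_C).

Equivalent of the parallel group: R_p = 1.368 kΩ.
Node voltage V_A = V_DC · R_p/(R_s + R_p) = 37.1 × 0.3802 = 14.11 V.
Branch current I = V_A/R_C = 14.11/3.71 = 3.802 mA.

I ≈ 3.80 mA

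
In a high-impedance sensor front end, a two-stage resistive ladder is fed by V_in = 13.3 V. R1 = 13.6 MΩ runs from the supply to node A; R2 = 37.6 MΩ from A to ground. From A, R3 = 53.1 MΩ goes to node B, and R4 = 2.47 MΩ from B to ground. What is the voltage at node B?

V_B ≈ 0.368 V

Node A sees R2 in parallel with the series input of stage 2, R3 + R4 = 55.57 MΩ.
R2 ‖ (R3+R4) = 22.43 MΩ.
So V_A = 13.3 × 0.6225 = 8.279 V.
V_B = V_A × 0.04445 = 0.3680 V.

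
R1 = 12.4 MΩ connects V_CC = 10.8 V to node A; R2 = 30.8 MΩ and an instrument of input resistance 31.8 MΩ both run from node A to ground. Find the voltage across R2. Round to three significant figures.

V_out ≈ 6.02 V

The load sits in parallel with R2, giving an effective lower resistance R2' = R2·R_L/(R2+R_L) = 15.65 MΩ.
Now apply the divider: V_out = 10.8 × 0.5579 = 6.025 V.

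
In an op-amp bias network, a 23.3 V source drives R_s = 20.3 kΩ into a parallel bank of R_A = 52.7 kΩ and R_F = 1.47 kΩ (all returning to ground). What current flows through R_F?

I ≈ 1.04 mA

Combine the parallel branches: R_p = (1/52.7 + 1/1.47)⁻¹ = 1.430 kΩ.
V_A by voltage divider: V_A = 23.3 × 1.430/(20.3 + 1.430) = 1.533 V.
I(R_F) = V_A / R_F = 1.533/1.47 = 1.043 mA.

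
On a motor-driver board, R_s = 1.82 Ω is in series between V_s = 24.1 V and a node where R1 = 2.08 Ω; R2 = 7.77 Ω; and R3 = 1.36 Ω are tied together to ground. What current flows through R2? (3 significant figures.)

Parallel bank: R_p = 1/(1/2.08 + 1/7.77 + 1/1.36) = 0.7436 Ω.
V_A by voltage divider: V_A = 24.1 × 0.7436/(1.82 + 0.7436) = 6.991 V.
Branch current I = V_A/R2 = 6.991/7.77 = 0.8997 A.

I ≈ 0.900 A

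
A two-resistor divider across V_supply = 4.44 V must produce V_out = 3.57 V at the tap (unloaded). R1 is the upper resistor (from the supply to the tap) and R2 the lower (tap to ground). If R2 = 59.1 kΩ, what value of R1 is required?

V_out/V_supply = R2/(R1+R2) = 0.8041.
Rearranging, R1 = R2·(1−k)/k = 59.1 × 0.2437 = 14.40 kΩ.

R1 ≈ 14.4 kΩ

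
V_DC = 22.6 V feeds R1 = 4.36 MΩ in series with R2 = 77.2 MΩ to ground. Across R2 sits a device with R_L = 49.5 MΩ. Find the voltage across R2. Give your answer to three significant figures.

First combine the lower leg with the load: R2 ‖ R_L = 30.16 MΩ.
Voltage divider with the loaded lower leg: V_out = 22.6 × 30.16/(4.36 + 30.16) = 22.6 × 0.8737 = 19.75 V.
(Unloaded it would be 21.4 V; the load pulls it down.)

V_out ≈ 19.7 V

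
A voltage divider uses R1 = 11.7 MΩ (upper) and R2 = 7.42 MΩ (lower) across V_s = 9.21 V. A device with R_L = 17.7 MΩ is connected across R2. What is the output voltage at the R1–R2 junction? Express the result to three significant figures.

V_out ≈ 2.84 V

First combine the lower leg with the load: R2 ‖ R_L = 5.228 MΩ.
Now apply the divider: V_out = 9.21 × 0.3088 = 2.844 V.
(Unloaded it would be 3.57 V; the load pulls it down.)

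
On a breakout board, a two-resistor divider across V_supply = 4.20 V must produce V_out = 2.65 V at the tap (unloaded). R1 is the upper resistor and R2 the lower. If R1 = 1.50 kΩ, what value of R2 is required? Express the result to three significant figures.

R2 ≈ 2.56 kΩ

V_out/V_supply = R2/(R1+R2) = 0.6310.
R2 = R1 · 0.6310/(1 − 0.6310) = 2.565 kΩ.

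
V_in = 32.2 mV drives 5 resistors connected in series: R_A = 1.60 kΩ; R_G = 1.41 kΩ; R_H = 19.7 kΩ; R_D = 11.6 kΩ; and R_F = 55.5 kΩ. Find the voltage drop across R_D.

V ≈ 4.16 mV

Total series resistance ΣR = 1.60 + 1.41 + 19.7 + 11.6 + 55.5 = 89.81 kΩ.
Voltage divider: V = V_in · (11.60 / 89.81) = 32.2 × 0.1292 = 4.159 mV.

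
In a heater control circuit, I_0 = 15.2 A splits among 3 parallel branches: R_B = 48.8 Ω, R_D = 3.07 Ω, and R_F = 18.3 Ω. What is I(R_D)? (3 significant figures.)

I ≈ 12.4 A

ΣG = 1/48.8 + 1/3.07 + 1/18.3 = 0.4009.
By the current-divider rule, I = I_0 · G_k/ΣG = 15.2 × 0.8126 = 12.35 A.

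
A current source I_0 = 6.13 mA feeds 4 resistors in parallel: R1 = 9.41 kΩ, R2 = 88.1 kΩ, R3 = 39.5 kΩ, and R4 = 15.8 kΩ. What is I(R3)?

Total conductance ΣG = 1/9.41 + 1/88.1 + 1/39.5 + 1/15.8 = 0.2062 (units of 1/kΩ).
R3 takes the fraction G_k/ΣG = 0.02532/0.2062 = 0.1228, so I = 6.13 × 0.1228 = 0.7525 mA.

I ≈ 0.753 mA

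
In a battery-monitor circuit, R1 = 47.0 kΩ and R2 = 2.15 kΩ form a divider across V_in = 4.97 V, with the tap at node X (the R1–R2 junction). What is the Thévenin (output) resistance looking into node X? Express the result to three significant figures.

R_th ≈ 2.06 kΩ

With V_in suppressed (replaced by a short), R_th = R1 ‖ R2 = (47.00 × 2.15)/(47.00 + 2.15) = 2.056 kΩ.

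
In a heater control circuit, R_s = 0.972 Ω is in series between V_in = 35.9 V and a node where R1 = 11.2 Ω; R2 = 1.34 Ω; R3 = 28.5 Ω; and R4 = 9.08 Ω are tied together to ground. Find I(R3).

Parallel bank: R_p = 1/(1/11.2 + 1/1.34 + 1/28.5 + 1/9.08) = 1.020 Ω.
Node voltage V_A = V_in · R_p/(R_s + R_p) = 35.9 × 0.5120 = 18.38 V.
I(R3) = V_A / R3 = 18.38/28.5 = 0.6449 A.
(Check via current divider: I_total = 18.03 A; share G_k/ΣG = 0.03578 → same result.)

I ≈ 0.645 A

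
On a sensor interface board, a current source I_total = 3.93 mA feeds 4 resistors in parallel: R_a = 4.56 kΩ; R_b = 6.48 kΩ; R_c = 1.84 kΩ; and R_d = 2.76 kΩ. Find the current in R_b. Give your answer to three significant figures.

I ≈ 0.474 mA

Conductances: ΣG = 1/4.56 + 1/6.48 + 1/1.84 + 1/2.76 = 1.279 (1/kΩ).
R_b takes the fraction G_k/ΣG = 0.1543/1.279 = 0.1206, so I = 3.93 × 0.1206 = 0.4740 mA.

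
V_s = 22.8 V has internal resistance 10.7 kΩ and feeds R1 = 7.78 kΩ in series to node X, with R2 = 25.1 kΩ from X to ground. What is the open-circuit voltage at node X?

V_th ≈ 13.1 V

R1' = 10.7 + 7.78 = 18.48 kΩ (source resistance + R1).
With X open, the divider is unloaded: V_th = 22.8 × 25.1/43.58 = 13.13 V.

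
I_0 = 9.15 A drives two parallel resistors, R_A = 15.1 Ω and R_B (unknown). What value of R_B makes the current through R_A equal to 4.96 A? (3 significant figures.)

R_B ≈ 17.9 Ω

In a two-way split, I_A/I_0 = R_B/(R_A + R_B).
With f = 0.5421, R_B = R_A · f/(1−f) = 15.1 × 1.184 = 17.87 Ω.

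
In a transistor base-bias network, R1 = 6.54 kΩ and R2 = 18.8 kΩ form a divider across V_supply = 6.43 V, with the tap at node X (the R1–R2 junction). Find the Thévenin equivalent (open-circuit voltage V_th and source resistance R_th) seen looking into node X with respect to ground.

V_th ≈ 4.77 V, R_th ≈ 4.85 kΩ

Open-circuit (no load on X): V_th = V_supply · R2/(R1 + R2) = 6.43 × 18.8/(6.540 + 18.8) = 4.770 V.
With V_supply suppressed (replaced by a short), R_th = R1 ‖ R2 = (6.540 × 18.8)/(6.540 + 18.8) = 4.852 kΩ.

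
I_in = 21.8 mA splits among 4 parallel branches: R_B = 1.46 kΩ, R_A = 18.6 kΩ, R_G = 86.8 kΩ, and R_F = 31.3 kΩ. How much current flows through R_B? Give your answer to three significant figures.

ΣG = 1/1.46 + 1/18.6 + 1/86.8 + 1/31.3 = 0.7822.
R_B takes the fraction G_k/ΣG = 0.6849/0.7822 = 0.8757, so I = 21.8 × 0.8757 = 19.09 mA.

I ≈ 19.1 mA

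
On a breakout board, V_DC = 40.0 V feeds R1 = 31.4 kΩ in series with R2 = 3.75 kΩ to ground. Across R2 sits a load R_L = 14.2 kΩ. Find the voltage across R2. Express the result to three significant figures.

The load sits in parallel with R2, giving an effective lower resistance R2' = R2·R_L/(R2+R_L) = 2.967 kΩ.
Then V_out = V_DC · R2'/(R1 + R2') = 40.0 × 2.967/34.37 = 3.453 V.

V_out ≈ 3.45 V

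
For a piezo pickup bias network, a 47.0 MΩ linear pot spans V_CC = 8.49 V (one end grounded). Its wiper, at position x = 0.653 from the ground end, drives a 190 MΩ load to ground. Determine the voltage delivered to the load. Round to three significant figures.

Lower segment x·R_p = 30.69 MΩ; upper segment (1−x)·R_p = 16.31 MΩ.
(x·R_p) ‖ R_L = 26.42 MΩ.
Loaded-divider output: V_out = 8.49 × 0.6183 = 5.250 V.

V_out ≈ 5.25 V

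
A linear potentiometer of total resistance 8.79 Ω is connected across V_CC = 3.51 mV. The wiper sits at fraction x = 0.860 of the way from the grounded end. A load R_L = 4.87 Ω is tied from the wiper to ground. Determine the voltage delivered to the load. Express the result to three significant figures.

V_out ≈ 2.48 mV

The pot divides into 1.231 Ω above the wiper and 7.559 Ω below.
R_L loads the lower segment: effective lower R = 2.962 Ω.
Loaded-divider output: V_out = 3.51 × 0.7065 = 2.480 mV.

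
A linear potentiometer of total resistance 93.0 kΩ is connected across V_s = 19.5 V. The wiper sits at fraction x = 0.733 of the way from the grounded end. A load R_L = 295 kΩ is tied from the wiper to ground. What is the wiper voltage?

Split the track: R_lower = x·R_p = 68.17 kΩ, R_upper = (1−x)·R_p = 24.83 kΩ.
R_L loads the lower segment: effective lower R = 55.37 kΩ.
V_out = 19.5 × 55.37/(24.83 + 55.37) = 13.46 V.

V_out ≈ 13.5 V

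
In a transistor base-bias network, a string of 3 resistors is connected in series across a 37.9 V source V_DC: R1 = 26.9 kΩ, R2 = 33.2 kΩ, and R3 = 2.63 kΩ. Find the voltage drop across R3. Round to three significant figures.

Total series resistance ΣR = 26.9 + 33.2 + 2.63 = 62.73 kΩ.
Voltage divider: V = V_DC · (2.630 / 62.73) = 37.9 × 0.04193 = 1.589 V.

V ≈ 1.59 V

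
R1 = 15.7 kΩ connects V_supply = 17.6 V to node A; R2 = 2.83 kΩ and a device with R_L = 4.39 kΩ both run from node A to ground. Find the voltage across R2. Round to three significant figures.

First combine the lower leg with the load: R2 ‖ R_L = 1.721 kΩ.
Now apply the divider: V_out = 17.6 × 0.09878 = 1.738 V.
(Unloaded it would be 2.69 V; the load pulls it down.)

V_out ≈ 1.74 V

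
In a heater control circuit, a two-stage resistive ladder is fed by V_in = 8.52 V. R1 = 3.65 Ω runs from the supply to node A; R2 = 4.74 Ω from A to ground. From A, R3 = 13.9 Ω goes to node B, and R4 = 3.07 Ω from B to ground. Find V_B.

The second stage (R3 + R4 = 16.97 Ω) loads node A in parallel with R2.
Effective lower resistance at A: R2 ‖ 16.97 = 3.705 Ω.
So V_A = 8.52 × 0.5037 = 4.292 V.
V_B = V_A × 0.1809 = 0.7764 V.

V_B ≈ 0.776 V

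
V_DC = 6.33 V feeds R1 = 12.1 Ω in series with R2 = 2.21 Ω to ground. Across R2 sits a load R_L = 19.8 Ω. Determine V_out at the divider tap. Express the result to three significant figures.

R2 ‖ R_L = (2.21 × 19.8)/(2.21 + 19.8) = 1.988 Ω.
Now apply the divider: V_out = 6.33 × 0.1411 = 0.8933 V.

V_out ≈ 0.893 V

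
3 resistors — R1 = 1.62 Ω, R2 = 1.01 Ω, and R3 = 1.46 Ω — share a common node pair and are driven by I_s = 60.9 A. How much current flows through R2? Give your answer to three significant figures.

ΣG = 1/1.62 + 1/1.01 + 1/1.46 = 2.292.
By the current-divider rule, I = I_s · G_k/ΣG = 60.9 × 0.4319 = 26.30 A.

I ≈ 26.3 A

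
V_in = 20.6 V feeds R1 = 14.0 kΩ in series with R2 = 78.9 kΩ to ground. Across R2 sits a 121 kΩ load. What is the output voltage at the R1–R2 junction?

V_out ≈ 15.9 V

First combine the lower leg with the load: R2 ‖ R_L = 47.76 kΩ.
Now apply the divider: V_out = 20.6 × 0.7733 = 15.93 V.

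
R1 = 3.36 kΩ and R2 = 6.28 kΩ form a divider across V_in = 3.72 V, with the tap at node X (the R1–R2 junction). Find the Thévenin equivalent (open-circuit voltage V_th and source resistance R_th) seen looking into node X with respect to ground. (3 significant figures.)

V_th ≈ 2.42 V, R_th ≈ 2.19 kΩ

With X open, the divider is unloaded: V_th = 3.72 × 6.28/9.640 = 2.423 V.
With V_in suppressed (replaced by a short), R_th = R1 ‖ R2 = (3.360 × 6.28)/(3.360 + 6.28) = 2.189 kΩ.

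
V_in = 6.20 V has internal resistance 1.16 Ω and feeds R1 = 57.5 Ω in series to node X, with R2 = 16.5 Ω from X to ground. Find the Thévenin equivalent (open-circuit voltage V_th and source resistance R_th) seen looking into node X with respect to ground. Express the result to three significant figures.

R1' = 1.16 + 57.5 = 58.66 Ω (source resistance + R1).
With X open, the divider is unloaded: V_th = 6.20 × 16.5/75.16 = 1.361 V.
Looking into X with the source shorted: R_th = R1'·R2/(R1'+R2) = 58.66 × 16.5/75.16 = 12.88 Ω.

V_th ≈ 1.36 V, R_th ≈ 12.9 Ω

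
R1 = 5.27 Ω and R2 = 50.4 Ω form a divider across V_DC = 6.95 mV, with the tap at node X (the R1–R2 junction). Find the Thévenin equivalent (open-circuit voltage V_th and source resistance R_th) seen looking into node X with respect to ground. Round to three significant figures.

Open-circuit (no load on X): V_th = V_DC · R2/(R1 + R2) = 6.95 × 50.4/(5.270 + 50.4) = 6.292 mV.
With V_DC suppressed (replaced by a short), R_th = R1 ‖ R2 = (5.270 × 50.4)/(5.270 + 50.4) = 4.771 Ω.

V_th ≈ 6.29 mV, R_th ≈ 4.77 Ω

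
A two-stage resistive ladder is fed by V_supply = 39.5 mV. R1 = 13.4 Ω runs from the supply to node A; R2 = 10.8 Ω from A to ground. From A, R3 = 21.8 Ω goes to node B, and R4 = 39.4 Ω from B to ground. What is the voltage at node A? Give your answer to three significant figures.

V_A ≈ 16.1 mV

Looking into the second stage from A: R3 + R4 = 61.20 Ω appears in parallel with R2.
Effective lower resistance at A: R2 ‖ 61.20 = 9.180 Ω.
V_A = 39.5 × 9.180/(13.4 + 9.180) = 16.06 mV.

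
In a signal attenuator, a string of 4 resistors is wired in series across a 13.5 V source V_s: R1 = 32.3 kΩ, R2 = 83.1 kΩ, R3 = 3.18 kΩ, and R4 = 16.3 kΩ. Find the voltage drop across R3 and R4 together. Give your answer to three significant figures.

V ≈ 1.95 V

Series total: ΣR = 32.3 + 83.1 + 3.18 + 16.3 = 134.9 kΩ.
R_{R3..R4} = 3.18 + 16.3 = 19.48 kΩ.
By the voltage-divider rule, V = 13.5 × 19.48/134.9 = 1.950 V.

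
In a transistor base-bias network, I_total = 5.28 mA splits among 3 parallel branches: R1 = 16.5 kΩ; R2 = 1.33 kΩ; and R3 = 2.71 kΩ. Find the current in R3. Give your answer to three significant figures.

I ≈ 1.65 mA

Total conductance ΣG = 1/16.5 + 1/1.33 + 1/2.71 = 1.181 (units of 1/kΩ).
By the current-divider rule, I = I_total · G_k/ΣG = 5.28 × 0.3123 = 1.649 mA.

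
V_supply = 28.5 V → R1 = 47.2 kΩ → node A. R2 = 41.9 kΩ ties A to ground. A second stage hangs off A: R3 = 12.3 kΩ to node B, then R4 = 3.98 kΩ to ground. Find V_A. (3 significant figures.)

Node A sees R2 in parallel with the series input of stage 2, R3 + R4 = 16.28 kΩ.
Effective lower resistance at A: R2 ‖ 16.28 = 11.72 kΩ.
V_A = 28.5 × 11.72/(47.2 + 11.72) = 5.671 V.

V_A ≈ 5.67 V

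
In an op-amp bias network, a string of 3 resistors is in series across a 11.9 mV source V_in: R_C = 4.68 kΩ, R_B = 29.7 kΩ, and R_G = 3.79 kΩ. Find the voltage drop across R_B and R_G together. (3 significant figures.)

ΣR = 4.68 + 29.7 + 3.79 = 38.17 kΩ.
R_{R_B..R_G} = 29.7 + 3.79 = 33.49 kΩ.
V = V_in · R/ΣR = 11.9 × 0.8774 = 10.44 mV.

V ≈ 10.4 mV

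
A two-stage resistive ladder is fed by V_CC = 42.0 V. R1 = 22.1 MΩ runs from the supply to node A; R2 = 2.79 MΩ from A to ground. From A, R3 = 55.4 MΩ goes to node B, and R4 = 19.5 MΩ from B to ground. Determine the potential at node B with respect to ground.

V_B ≈ 1.19 V

Looking into the second stage from A: R3 + R4 = 74.90 MΩ appears in parallel with R2.
R2 ‖ (R3+R4) = 2.690 MΩ.
V_A = 42.0 × 2.690/(22.1 + 2.690) = 4.557 V.
Then the unloaded second divider: V_B = V_A × R4/(R3+R4) = 4.557 × 0.2603 = 1.186 V.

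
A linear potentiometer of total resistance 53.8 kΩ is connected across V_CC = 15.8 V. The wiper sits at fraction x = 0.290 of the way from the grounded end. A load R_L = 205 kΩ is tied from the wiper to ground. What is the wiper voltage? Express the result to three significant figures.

Split the track: R_lower = x·R_p = 15.60 kΩ, R_upper = (1−x)·R_p = 38.20 kΩ.
(x·R_p) ‖ R_L = 14.50 kΩ.
V_out = 15.8 × 14.50/(38.20 + 14.50) = 4.347 V.
(Unloaded: V_out = x·V_CC = 4.58 V.)

V_out ≈ 4.35 V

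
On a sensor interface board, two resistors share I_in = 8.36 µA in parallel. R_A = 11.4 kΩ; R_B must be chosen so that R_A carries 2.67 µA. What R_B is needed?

R_B ≈ 5.35 kΩ

In a two-way split, I_A/I_in = R_B/(R_A + R_B).
With f = 0.3194, R_B = R_A · f/(1−f) = 11.4 × 0.4692 = 5.349 kΩ.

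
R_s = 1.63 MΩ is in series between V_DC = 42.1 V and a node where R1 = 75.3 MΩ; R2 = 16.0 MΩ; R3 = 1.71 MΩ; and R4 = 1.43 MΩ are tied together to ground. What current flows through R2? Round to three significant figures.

Equivalent of the parallel group: R_p = 0.7354 MΩ.
V_A = 42.1 × 0.7354/2.365 = 13.09 V.
Branch current I = V_A/R2 = 13.09/16.0 = 0.8180 µA.
(Check via current divider: I_total = 17.80 µA; share G_k/ΣG = 0.04596 → same result.)

I ≈ 0.818 µA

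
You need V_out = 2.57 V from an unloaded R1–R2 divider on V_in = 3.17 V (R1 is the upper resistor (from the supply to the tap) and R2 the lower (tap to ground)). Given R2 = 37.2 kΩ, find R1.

Required fraction k = V_out/V_in = 0.8107.
So R1 = R2 · (V_in/V_out − 1) = 37.2 × (3.17/2.57 − 1) = 37.2 × 0.2335 = 8.685 kΩ.

R1 ≈ 8.68 kΩ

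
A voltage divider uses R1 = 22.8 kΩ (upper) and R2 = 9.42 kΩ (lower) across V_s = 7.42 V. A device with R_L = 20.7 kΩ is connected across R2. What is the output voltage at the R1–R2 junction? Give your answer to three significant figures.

V_out ≈ 1.64 V

R2 ‖ R_L = (9.42 × 20.7)/(9.42 + 20.7) = 6.474 kΩ.
Now apply the divider: V_out = 7.42 × 0.2211 = 1.641 V.
(Unloaded it would be 2.17 V; the load pulls it down.)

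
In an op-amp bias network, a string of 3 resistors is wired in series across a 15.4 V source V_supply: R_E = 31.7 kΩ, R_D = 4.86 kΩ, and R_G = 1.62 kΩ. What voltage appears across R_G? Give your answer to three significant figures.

V ≈ 0.653 V

Series total: ΣR = 31.7 + 4.86 + 1.62 = 38.18 kΩ.
Voltage divider: V = V_supply · (1.620 / 38.18) = 15.4 × 0.04243 = 0.6534 V.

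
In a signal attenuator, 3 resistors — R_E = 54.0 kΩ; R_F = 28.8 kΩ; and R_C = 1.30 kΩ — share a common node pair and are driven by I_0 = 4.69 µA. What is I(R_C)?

I ≈ 4.39 µA

Conductances: ΣG = 1/54.0 + 1/28.8 + 1/1.30 = 0.8225 (1/kΩ).
Current divider: I(R_C) = I_0 · G_k/ΣG = 4.69 × (0.7692/0.8225) = 4.69 × 0.9353 = 4.386 µA.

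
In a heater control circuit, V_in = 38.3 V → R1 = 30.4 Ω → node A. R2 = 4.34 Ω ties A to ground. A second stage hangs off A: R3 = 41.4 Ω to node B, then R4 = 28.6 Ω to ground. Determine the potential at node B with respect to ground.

Looking into the second stage from A: R3 + R4 = 70.00 Ω appears in parallel with R2.
Effective lower resistance at A: R2 ‖ 70.00 = 4.087 Ω.
First divider: V_A = V_in · 4.087/(30.4 + 4.087) = 4.539 V.
V_B = V_A × 0.4086 = 1.854 V.

V_B ≈ 1.85 V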